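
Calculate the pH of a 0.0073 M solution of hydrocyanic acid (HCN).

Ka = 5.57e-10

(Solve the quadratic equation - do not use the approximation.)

x² + Ka×x - Ka×C = 0. Using quadratic formula: [H⁺] = 2.0162e-06

pH = 5.70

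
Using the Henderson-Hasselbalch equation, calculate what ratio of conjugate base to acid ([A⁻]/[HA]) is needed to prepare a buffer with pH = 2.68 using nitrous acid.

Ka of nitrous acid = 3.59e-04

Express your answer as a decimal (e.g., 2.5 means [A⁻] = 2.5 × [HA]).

pKa = -log(3.59e-04) = 3.4449. pH = pKa + log([A⁻]/[HA]), so log([A⁻]/[HA]) = pH − pKa = 2.68 − 3.4449 = -0.7649. [A⁻]/[HA] = 10^(-0.7649) = 0.172

[A⁻]/[HA] = 0.172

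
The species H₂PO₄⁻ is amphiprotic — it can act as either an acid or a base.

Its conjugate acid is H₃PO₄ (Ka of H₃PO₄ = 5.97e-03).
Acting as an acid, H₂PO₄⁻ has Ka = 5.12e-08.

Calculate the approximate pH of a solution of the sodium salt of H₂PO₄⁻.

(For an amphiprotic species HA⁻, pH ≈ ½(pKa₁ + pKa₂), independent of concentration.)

pKa₁ = -log(5.97e-03) = 2.22; pKa₂ = -log(5.12e-08) = 7.29. For an amphiprotic species, pH ≈ ½(pKa₁ + pKa₂) = ½(2.22 + 7.29) = 4.76.

pH = 4.76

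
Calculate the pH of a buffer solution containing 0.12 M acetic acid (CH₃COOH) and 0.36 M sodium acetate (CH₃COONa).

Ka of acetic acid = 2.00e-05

pKa = -log(2.00e-05) = 4.70. pH = pKa + log([A⁻]/[HA]) = 4.70 + log(0.36/0.12)

pH = 5.18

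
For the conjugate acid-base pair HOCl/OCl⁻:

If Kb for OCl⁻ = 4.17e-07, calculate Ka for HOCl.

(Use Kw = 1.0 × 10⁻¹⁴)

For a conjugate pair Ka × Kb = Kw, so Ka = Kw/Kb = 1.0 × 10⁻¹⁴ / 4.17e-07 = 2.40e-08.

K_a = 2.40e-08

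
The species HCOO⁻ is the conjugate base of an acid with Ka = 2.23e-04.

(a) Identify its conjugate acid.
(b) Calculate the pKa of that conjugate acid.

(a) The conjugate acid is formed by adding one H⁺ to HCOO⁻, giving HCOOH. (b) pKa = -log(Ka) = -log(2.23e-04) = 3.65.

Conjugate acid: HCOOH; pK_a = 3.65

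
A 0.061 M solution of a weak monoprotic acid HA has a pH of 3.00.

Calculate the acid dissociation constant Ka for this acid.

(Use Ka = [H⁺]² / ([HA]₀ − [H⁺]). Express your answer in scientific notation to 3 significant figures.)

[H⁺] = 10^(−pH) = 10^(−3.00) = 1.000e-03 M. For HA ⇌ H⁺ + A⁻, Ka = [H⁺][A⁻]/[HA] = [H⁺]² / ([HA]₀ − [H⁺]) = (1.000e-03)² / (0.061 − 1.000e-03) = 1.67e-05.

K_a = 1.67e-05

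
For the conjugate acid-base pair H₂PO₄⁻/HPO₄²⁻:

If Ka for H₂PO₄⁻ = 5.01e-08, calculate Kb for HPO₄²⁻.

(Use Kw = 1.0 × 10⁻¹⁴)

For a conjugate pair Ka × Kb = Kw, so Kb = Kw/Ka = 1.0 × 10⁻¹⁴ / 5.01e-08 = 2.00e-07.

K_b = 2.00e-07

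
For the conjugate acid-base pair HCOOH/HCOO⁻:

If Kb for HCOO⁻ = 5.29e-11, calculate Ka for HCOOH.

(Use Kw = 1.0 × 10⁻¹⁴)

For a conjugate pair Ka × Kb = Kw, so Ka = Kw/Kb = 1.0 × 10⁻¹⁴ / 5.29e-11 = 1.89e-04.

K_a = 1.89e-04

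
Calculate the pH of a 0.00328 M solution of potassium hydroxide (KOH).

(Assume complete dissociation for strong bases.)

[OH⁻] = 0.00328 M for strong base. pOH = -log[OH⁻] = 2.48, pH = 14 - pOH

pH = 11.52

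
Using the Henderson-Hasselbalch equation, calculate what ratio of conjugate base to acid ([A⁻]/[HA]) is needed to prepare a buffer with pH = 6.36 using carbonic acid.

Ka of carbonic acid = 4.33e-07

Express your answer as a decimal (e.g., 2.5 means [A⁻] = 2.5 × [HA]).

pKa = -log(4.33e-07) = 6.3635. pH = pKa + log([A⁻]/[HA]), so log([A⁻]/[HA]) = pH − pKa = 6.36 − 6.3635 = -0.0035. [A⁻]/[HA] = 10^(-0.0035) = 0.992

[A⁻]/[HA] = 0.992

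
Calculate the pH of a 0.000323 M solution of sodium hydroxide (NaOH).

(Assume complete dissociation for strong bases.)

[OH⁻] = 0.000323 M for strong base. pOH = -log[OH⁻] = 3.49, pH = 14 - pOH

pH = 10.51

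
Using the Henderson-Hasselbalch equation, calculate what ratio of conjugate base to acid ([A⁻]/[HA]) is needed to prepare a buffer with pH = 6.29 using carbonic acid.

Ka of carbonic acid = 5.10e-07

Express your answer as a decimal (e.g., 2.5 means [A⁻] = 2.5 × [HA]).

pKa = -log(5.10e-07) = 6.2924. pH = pKa + log([A⁻]/[HA]), so log([A⁻]/[HA]) = pH − pKa = 6.29 − 6.2924 = -0.0024. [A⁻]/[HA] = 10^(-0.0024) = 0.994

[A⁻]/[HA] = 0.994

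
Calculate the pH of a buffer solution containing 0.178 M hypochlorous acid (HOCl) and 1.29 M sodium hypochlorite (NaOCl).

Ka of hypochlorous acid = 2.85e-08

pKa = -log(2.85e-08) = 7.55. pH = pKa + log([A⁻]/[HA]) = 7.55 + log(1.29/0.178)

pH = 8.41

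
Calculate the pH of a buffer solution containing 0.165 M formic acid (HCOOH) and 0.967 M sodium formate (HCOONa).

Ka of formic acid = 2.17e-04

pKa = -log(2.17e-04) = 3.66. pH = pKa + log([A⁻]/[HA]) = 3.66 + log(0.967/0.165)

pH = 4.43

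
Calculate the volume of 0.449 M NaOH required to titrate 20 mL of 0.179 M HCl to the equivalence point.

At equivalence: moles acid = moles base. moles HCl = 0.179 × 20/1000 = 0.00358 mol. V_base = moles / 0.449 × 1000 = 8.0 mL.

V_{base} = 8.0 mL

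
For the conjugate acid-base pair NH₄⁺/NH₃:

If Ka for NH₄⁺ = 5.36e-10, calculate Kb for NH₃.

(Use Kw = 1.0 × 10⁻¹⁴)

For a conjugate pair Ka × Kb = Kw, so Kb = Kw/Ka = 1.0 × 10⁻¹⁴ / 5.36e-10 = 1.87e-05.

K_b = 1.87e-05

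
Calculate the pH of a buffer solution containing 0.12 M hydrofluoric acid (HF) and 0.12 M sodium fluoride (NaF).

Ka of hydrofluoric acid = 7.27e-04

pKa = -log(7.27e-04) = 3.14. pH = pKa + log([A⁻]/[HA]) = 3.14 + log(0.12/0.12)

pH = 3.14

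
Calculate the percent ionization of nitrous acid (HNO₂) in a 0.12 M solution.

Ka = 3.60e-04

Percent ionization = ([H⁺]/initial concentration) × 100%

Using Ka equilibrium: x² + Ka×x - Ka×C = 0. Solving: [H⁺] = 6.3951e-03. Percent = (6.3951e-03/0.12) × 100

Percent ionization = 5.33%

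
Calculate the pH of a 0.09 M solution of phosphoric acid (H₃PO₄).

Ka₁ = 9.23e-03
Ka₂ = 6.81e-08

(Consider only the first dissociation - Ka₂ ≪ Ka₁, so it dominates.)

First dissociation dominates. From Ka₁ = [H⁺][HA⁻]/[H₂A], x² + Ka₁·x − Ka₁·C = 0 with C = 0.09 M and Ka₁ = 9.23e-03. Solving: [H⁺] = (−Ka₁ + √(Ka₁² + 4·Ka₁·C)) / 2 = 2.4574e-02 M. pH = -log(2.4574e-02) = 1.61.

pH = 1.61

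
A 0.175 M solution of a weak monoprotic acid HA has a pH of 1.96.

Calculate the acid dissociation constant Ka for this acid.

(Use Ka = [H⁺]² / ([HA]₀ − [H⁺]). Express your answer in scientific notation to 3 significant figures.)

[H⁺] = 10^(−pH) = 10^(−1.96) = 1.096e-02 M. For HA ⇌ H⁺ + A⁻, Ka = [H⁺][A⁻]/[HA] = [H⁺]² / ([HA]₀ − [H⁺]) = (1.096e-02)² / (0.175 − 1.096e-02) = 7.33e-04.

K_a = 7.33e-04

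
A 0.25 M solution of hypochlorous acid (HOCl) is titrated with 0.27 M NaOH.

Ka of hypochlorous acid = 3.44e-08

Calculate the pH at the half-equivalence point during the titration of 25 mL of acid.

At half-equivalence [HA] = [A⁻], so Henderson-Hasselbalch gives pH = pKa = -log(3.44e-08) = 7.46.

pH = pKa = 7.46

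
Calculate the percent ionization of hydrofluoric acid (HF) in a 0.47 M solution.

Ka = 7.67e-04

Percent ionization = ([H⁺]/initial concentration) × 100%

Using Ka equilibrium: x² + Ka×x - Ka×C = 0. Solving: [H⁺] = 1.8607e-02. Percent = (1.8607e-02/0.47) × 100

Percent ionization = 3.96%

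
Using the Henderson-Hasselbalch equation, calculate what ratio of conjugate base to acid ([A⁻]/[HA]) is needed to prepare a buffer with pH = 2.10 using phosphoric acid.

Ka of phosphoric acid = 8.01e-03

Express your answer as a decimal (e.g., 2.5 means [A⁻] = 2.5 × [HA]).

pKa = -log(8.01e-03) = 2.0964. pH = pKa + log([A⁻]/[HA]), so log([A⁻]/[HA]) = pH − pKa = 2.10 − 2.0964 = 0.0036. [A⁻]/[HA] = 10^(0.0036) = 1.01

[A⁻]/[HA] = 1.01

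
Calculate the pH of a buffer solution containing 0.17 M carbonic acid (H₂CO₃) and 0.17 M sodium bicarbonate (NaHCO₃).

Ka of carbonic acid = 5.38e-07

pKa = -log(5.38e-07) = 6.27. pH = pKa + log([A⁻]/[HA]) = 6.27 + log(0.17/0.17)

pH = 6.27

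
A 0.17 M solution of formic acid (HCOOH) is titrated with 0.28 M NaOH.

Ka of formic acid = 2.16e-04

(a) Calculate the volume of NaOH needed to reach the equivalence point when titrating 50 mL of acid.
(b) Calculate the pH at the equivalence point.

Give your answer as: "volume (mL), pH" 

moles acid = 0.17 × 50/1000 = 0.0085 mol; V_base = moles/0.28 × 1000 = 30.4 mL. At equivalence only the conjugate base is present: [A⁻] = 0.0085/0.080 = 1.0578e-01 M. Kb = Kw/Ka = 4.63e-11; [OH⁻] = √(Kb × [A⁻]) = 2.2129e-06; pOH = 5.66; pH = 14 - pOH = 8.34.

V = 30.4 mL, pH = 8.34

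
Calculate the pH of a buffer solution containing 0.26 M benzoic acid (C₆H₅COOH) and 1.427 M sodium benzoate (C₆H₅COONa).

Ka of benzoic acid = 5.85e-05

pKa = -log(5.85e-05) = 4.23. pH = pKa + log([A⁻]/[HA]) = 4.23 + log(1.427/0.26)

pH = 4.97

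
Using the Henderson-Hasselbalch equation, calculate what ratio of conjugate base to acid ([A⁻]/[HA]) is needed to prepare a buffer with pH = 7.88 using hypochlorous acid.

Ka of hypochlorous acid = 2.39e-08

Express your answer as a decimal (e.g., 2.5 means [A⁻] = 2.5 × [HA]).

pKa = -log(2.39e-08) = 7.6216. pH = pKa + log([A⁻]/[HA]), so log([A⁻]/[HA]) = pH − pKa = 7.88 − 7.6216 = 0.2584. [A⁻]/[HA] = 10^(0.2584) = 1.81

[A⁻]/[HA] = 1.81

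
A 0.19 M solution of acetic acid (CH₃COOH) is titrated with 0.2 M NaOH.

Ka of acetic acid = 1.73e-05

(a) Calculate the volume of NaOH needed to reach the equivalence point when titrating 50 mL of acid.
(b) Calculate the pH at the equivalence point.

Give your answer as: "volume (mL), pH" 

moles acid = 0.19 × 50/1000 = 0.0095 mol; V_base = moles/0.2 × 1000 = 47.5 mL. At equivalence only the conjugate base is present: [A⁻] = 0.0095/0.098 = 9.7436e-02 M. Kb = Kw/Ka = 5.78e-10; [OH⁻] = √(Kb × [A⁻]) = 7.5048e-06; pOH = 5.12; pH = 14 - pOH = 8.88.

V = 47.5 mL, pH = 8.88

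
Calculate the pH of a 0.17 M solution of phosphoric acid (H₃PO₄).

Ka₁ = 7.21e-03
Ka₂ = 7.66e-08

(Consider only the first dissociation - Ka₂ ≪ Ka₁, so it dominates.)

First dissociation dominates. From Ka₁ = [H⁺][HA⁻]/[H₂A], x² + Ka₁·x − Ka₁·C = 0 with C = 0.17 M and Ka₁ = 7.21e-03. Solving: [H⁺] = (−Ka₁ + √(Ka₁² + 4·Ka₁·C)) / 2 = 3.1590e-02 M. pH = -log(3.1590e-02) = 1.50.

pH = 1.50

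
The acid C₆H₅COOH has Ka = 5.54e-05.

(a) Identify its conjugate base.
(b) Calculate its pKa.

(a) The conjugate base is formed by removing one H⁺ from C₆H₅COOH, giving C₆H₅COO⁻. (b) pKa = -log(Ka) = -log(5.54e-05) = 4.26.

Conjugate base: C₆H₅COO⁻; pK_a = 4.26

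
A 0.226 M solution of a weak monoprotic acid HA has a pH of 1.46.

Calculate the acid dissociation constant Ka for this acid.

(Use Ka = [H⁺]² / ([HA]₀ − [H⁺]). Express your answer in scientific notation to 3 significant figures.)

[H⁺] = 10^(−pH) = 10^(−1.46) = 3.467e-02 M. For HA ⇌ H⁺ + A⁻, Ka = [H⁺][A⁻]/[HA] = [H⁺]² / ([HA]₀ − [H⁺]) = (3.467e-02)² / (0.226 − 3.467e-02) = 6.28e-03.

K_a = 6.28e-03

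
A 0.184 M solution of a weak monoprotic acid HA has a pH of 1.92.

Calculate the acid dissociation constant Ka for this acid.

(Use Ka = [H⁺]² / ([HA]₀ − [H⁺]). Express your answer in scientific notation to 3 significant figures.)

[H⁺] = 10^(−pH) = 10^(−1.92) = 1.202e-02 M. For HA ⇌ H⁺ + A⁻, Ka = [H⁺][A⁻]/[HA] = [H⁺]² / ([HA]₀ − [H⁺]) = (1.202e-02)² / (0.184 − 1.202e-02) = 8.40e-04.

K_a = 8.40e-04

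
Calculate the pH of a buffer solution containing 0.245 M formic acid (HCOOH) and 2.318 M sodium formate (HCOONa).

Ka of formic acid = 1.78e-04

pKa = -log(1.78e-04) = 3.75. pH = pKa + log([A⁻]/[HA]) = 3.75 + log(2.318/0.245)

pH = 4.73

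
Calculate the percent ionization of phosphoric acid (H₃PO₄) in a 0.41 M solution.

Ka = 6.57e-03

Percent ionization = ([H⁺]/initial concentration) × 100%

Using Ka equilibrium: x² + Ka×x - Ka×C = 0. Solving: [H⁺] = 4.8720e-02. Percent = (4.8720e-02/0.41) × 100

Percent ionization = 11.9%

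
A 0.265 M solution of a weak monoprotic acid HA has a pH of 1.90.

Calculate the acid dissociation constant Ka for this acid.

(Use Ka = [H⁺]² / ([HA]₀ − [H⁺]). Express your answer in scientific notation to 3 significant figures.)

[H⁺] = 10^(−pH) = 10^(−1.90) = 1.259e-02 M. For HA ⇌ H⁺ + A⁻, Ka = [H⁺][A⁻]/[HA] = [H⁺]² / ([HA]₀ − [H⁺]) = (1.259e-02)² / (0.265 − 1.259e-02) = 6.28e-04.

K_a = 6.28e-04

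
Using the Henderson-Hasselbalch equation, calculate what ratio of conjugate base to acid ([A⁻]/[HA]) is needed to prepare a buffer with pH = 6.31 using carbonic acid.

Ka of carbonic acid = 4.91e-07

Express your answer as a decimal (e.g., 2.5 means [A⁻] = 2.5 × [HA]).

pKa = -log(4.91e-07) = 6.3089. pH = pKa + log([A⁻]/[HA]), so log([A⁻]/[HA]) = pH − pKa = 6.31 − 6.3089 = 0.0011. [A⁻]/[HA] = 10^(0.0011) = 1.00

[A⁻]/[HA] = 1.00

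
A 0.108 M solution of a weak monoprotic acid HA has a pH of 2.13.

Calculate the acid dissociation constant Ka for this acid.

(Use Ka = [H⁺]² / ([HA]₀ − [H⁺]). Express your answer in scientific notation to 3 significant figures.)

[H⁺] = 10^(−pH) = 10^(−2.13) = 7.413e-03 M. For HA ⇌ H⁺ + A⁻, Ka = [H⁺][A⁻]/[HA] = [H⁺]² / ([HA]₀ − [H⁺]) = (7.413e-03)² / (0.108 − 7.413e-03) = 5.46e-04.

K_a = 5.46e-04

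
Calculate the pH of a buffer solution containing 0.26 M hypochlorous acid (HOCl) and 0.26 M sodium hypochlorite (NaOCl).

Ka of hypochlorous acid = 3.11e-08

pKa = -log(3.11e-08) = 7.51. pH = pKa + log([A⁻]/[HA]) = 7.51 + log(0.26/0.26)

pH = 7.51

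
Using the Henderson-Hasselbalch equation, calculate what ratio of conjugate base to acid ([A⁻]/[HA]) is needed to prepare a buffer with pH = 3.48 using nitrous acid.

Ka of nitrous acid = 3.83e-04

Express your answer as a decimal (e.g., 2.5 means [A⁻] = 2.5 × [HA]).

pKa = -log(3.83e-04) = 3.4168. pH = pKa + log([A⁻]/[HA]), so log([A⁻]/[HA]) = pH − pKa = 3.48 − 3.4168 = 0.0632. [A⁻]/[HA] = 10^(0.0632) = 1.16

[A⁻]/[HA] = 1.16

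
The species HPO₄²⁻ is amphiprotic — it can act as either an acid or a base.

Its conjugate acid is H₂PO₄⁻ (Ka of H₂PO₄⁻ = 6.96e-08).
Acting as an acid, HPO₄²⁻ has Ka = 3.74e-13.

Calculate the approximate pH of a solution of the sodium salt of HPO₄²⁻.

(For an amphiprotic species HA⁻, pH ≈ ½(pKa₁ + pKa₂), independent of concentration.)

pKa₁ = -log(6.96e-08) = 7.16; pKa₂ = -log(3.74e-13) = 12.43. For an amphiprotic species, pH ≈ ½(pKa₁ + pKa₂) = ½(7.16 + 12.43) = 9.79.

pH = 9.79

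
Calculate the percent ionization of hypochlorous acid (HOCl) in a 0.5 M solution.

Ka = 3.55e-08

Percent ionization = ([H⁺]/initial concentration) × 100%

Using Ka equilibrium: x² + Ka×x - Ka×C = 0. Solving: [H⁺] = 1.3321e-04. Percent = (1.3321e-04/0.5) × 100

Percent ionization = 0.0266%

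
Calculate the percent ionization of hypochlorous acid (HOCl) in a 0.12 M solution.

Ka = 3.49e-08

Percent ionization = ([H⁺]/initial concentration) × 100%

Using Ka equilibrium: x² + Ka×x - Ka×C = 0. Solving: [H⁺] = 6.4697e-05. Percent = (6.4697e-05/0.12) × 100

Percent ionization = 0.0539%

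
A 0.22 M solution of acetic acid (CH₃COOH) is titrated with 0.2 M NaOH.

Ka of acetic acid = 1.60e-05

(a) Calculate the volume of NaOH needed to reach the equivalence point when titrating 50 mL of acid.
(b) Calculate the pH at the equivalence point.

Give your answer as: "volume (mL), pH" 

moles acid = 0.22 × 50/1000 = 0.011 mol; V_base = moles/0.2 × 1000 = 55.0 mL. At equivalence only the conjugate base is present: [A⁻] = 0.011/0.105 = 1.0476e-01 M. Kb = Kw/Ka = 6.25e-10; [OH⁻] = √(Kb × [A⁻]) = 8.0917e-06; pOH = 5.09; pH = 14 - pOH = 8.91.

V = 55.0 mL, pH = 8.91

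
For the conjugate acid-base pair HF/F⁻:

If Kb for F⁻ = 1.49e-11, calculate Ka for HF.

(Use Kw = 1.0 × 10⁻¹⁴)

For a conjugate pair Ka × Kb = Kw, so Ka = Kw/Kb = 1.0 × 10⁻¹⁴ / 1.49e-11 = 6.71e-04.

K_a = 6.71e-04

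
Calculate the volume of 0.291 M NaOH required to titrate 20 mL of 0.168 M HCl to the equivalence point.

At equivalence: moles acid = moles base. moles HCl = 0.168 × 20/1000 = 0.00336 mol. V_base = moles / 0.291 × 1000 = 11.5 mL.

V_{base} = 11.5 mL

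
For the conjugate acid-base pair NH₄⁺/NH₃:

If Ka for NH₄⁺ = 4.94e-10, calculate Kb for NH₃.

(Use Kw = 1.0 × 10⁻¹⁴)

For a conjugate pair Ka × Kb = Kw, so Kb = Kw/Ka = 1.0 × 10⁻¹⁴ / 4.94e-10 = 2.02e-05.

K_b = 2.02e-05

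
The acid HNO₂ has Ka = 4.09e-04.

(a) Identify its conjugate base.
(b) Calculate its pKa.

(a) The conjugate base is formed by removing one H⁺ from HNO₂, giving NO₂⁻. (b) pKa = -log(Ka) = -log(4.09e-04) = 3.39.

Conjugate base: NO₂⁻; pK_a = 3.39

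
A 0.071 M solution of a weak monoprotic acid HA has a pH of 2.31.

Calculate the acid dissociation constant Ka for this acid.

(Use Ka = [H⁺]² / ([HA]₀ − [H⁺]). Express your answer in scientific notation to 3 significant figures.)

[H⁺] = 10^(−pH) = 10^(−2.31) = 4.898e-03 M. For HA ⇌ H⁺ + A⁻, Ka = [H⁺][A⁻]/[HA] = [H⁺]² / ([HA]₀ − [H⁺]) = (4.898e-03)² / (0.071 − 4.898e-03) = 3.63e-04.

K_a = 3.63e-04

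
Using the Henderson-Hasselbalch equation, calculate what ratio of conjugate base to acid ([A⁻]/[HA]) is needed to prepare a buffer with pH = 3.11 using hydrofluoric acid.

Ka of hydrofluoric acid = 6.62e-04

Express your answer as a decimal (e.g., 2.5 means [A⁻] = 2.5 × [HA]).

pKa = -log(6.62e-04) = 3.1791. pH = pKa + log([A⁻]/[HA]), so log([A⁻]/[HA]) = pH − pKa = 3.11 − 3.1791 = -0.0691. [A⁻]/[HA] = 10^(-0.0691) = 0.853

[A⁻]/[HA] = 0.853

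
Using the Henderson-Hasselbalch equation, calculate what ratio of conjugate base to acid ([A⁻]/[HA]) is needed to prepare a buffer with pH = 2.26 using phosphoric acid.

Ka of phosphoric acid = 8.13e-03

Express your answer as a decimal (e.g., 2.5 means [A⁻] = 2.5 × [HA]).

pKa = -log(8.13e-03) = 2.0899. pH = pKa + log([A⁻]/[HA]), so log([A⁻]/[HA]) = pH − pKa = 2.26 − 2.0899 = 0.1701. [A⁻]/[HA] = 10^(0.1701) = 1.48

[A⁻]/[HA] = 1.48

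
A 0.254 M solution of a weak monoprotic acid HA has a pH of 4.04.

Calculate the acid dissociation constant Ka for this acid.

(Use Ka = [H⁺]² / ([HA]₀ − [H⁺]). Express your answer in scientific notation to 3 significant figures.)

[H⁺] = 10^(−pH) = 10^(−4.04) = 9.120e-05 M. For HA ⇌ H⁺ + A⁻, Ka = [H⁺][A⁻]/[HA] = [H⁺]² / ([HA]₀ − [H⁺]) = (9.120e-05)² / (0.254 − 9.120e-05) = 3.28e-08.

K_a = 3.28e-08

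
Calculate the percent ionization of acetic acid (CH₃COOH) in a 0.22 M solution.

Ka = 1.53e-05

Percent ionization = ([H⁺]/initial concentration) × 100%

Using Ka equilibrium: x² + Ka×x - Ka×C = 0. Solving: [H⁺] = 1.8270e-03. Percent = (1.8270e-03/0.22) × 100

Percent ionization = 0.83%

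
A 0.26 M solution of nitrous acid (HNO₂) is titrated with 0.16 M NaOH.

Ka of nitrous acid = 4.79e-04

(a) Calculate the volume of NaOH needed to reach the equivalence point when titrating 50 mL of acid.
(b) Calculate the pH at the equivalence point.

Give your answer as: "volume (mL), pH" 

moles acid = 0.26 × 50/1000 = 0.013 mol; V_base = moles/0.16 × 1000 = 81.2 mL. At equivalence only the conjugate base is present: [A⁻] = 0.013/0.131 = 9.9048e-02 M. Kb = Kw/Ka = 2.09e-11; [OH⁻] = √(Kb × [A⁻]) = 1.4380e-06; pOH = 5.84; pH = 14 - pOH = 8.16.

V = 81.2 mL, pH = 8.16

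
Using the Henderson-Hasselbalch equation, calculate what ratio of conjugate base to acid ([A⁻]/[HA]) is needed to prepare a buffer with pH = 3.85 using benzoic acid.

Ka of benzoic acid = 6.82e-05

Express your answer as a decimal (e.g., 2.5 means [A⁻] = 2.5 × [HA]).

pKa = -log(6.82e-05) = 4.1662. pH = pKa + log([A⁻]/[HA]), so log([A⁻]/[HA]) = pH − pKa = 3.85 − 4.1662 = -0.3162. [A⁻]/[HA] = 10^(-0.3162) = 0.483

[A⁻]/[HA] = 0.483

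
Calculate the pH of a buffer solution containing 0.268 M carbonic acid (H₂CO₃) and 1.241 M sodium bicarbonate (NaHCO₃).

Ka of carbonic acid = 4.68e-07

pKa = -log(4.68e-07) = 6.33. pH = pKa + log([A⁻]/[HA]) = 6.33 + log(1.241/0.268)

pH = 7.00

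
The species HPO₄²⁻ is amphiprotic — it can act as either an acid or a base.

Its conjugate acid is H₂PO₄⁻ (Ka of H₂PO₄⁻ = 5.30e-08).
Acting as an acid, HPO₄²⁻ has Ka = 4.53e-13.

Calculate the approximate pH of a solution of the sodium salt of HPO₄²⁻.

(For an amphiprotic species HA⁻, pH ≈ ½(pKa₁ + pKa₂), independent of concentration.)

pKa₁ = -log(5.30e-08) = 7.28; pKa₂ = -log(4.53e-13) = 12.34. For an amphiprotic species, pH ≈ ½(pKa₁ + pKa₂) = ½(7.28 + 12.34) = 9.81.

pH = 9.81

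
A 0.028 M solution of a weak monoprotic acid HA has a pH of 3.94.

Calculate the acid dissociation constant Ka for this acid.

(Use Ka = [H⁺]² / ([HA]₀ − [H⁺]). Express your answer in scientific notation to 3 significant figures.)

[H⁺] = 10^(−pH) = 10^(−3.94) = 1.148e-04 M. For HA ⇌ H⁺ + A⁻, Ka = [H⁺][A⁻]/[HA] = [H⁺]² / ([HA]₀ − [H⁺]) = (1.148e-04)² / (0.028 − 1.148e-04) = 4.73e-07.

K_a = 4.73e-07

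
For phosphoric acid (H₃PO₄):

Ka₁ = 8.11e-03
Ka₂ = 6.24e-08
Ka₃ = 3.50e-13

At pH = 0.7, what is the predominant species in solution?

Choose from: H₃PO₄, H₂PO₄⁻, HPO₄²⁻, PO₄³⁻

pKa₁ = 2.09, pKa₂ = 7.20, pKa₃ = 12.46. For a polyprotic acid the predominant species crosses at each pKa: below pKa_n the protonated form dominates, above it the deprotonated form does. At pH = 0.7, the predominant species is H₃PO₄.

H₃PO₄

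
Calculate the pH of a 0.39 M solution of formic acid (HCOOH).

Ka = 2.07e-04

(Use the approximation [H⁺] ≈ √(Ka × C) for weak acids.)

[H⁺] = √(Ka × C) = √(2.07e-04 × 0.39) = 8.9850e-03. pH = -log(8.9850e-03)

pH = 2.05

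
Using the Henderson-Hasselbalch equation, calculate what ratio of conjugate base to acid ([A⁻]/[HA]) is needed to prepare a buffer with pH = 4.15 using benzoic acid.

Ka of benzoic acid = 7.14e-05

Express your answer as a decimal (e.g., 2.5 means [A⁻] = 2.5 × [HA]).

pKa = -log(7.14e-05) = 4.1463. pH = pKa + log([A⁻]/[HA]), so log([A⁻]/[HA]) = pH − pKa = 4.15 − 4.1463 = 0.0037. [A⁻]/[HA] = 10^(0.0037) = 1.01

[A⁻]/[HA] = 1.01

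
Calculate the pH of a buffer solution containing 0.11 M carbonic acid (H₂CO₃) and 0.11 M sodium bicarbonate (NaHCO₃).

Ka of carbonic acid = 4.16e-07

pKa = -log(4.16e-07) = 6.38. pH = pKa + log([A⁻]/[HA]) = 6.38 + log(0.11/0.11)

pH = 6.38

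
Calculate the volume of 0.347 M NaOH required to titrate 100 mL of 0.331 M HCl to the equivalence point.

At equivalence: moles acid = moles base. moles HCl = 0.331 × 100/1000 = 0.0331 mol. V_base = moles / 0.347 × 1000 = 95.4 mL.

V_{base} = 95.4 mL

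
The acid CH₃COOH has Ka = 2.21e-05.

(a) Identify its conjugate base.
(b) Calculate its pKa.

(a) The conjugate base is formed by removing one H⁺ from CH₃COOH, giving CH₃COO⁻. (b) pKa = -log(Ka) = -log(2.21e-05) = 4.66.

Conjugate base: CH₃COO⁻; pK_a = 4.66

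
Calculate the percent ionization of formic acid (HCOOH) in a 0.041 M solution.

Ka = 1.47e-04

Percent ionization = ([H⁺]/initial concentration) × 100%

Using Ka equilibrium: x² + Ka×x - Ka×C = 0. Solving: [H⁺] = 2.3826e-03. Percent = (2.3826e-03/0.041) × 100

Percent ionization = 5.81%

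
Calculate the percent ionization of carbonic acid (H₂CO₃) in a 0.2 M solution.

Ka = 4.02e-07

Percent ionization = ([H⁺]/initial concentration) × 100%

Using Ka equilibrium: x² + Ka×x - Ka×C = 0. Solving: [H⁺] = 2.8335e-04. Percent = (2.8335e-04/0.2) × 100

Percent ionization = 0.142%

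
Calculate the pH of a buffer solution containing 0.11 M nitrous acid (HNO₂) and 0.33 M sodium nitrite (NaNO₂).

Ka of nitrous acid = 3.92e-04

pKa = -log(3.92e-04) = 3.41. pH = pKa + log([A⁻]/[HA]) = 3.41 + log(0.33/0.11)

pH = 3.88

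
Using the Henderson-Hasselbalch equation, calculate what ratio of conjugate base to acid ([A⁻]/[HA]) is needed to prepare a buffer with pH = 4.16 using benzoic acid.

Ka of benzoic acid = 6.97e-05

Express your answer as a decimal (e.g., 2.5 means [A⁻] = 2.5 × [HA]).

pKa = -log(6.97e-05) = 4.1568. pH = pKa + log([A⁻]/[HA]), so log([A⁻]/[HA]) = pH − pKa = 4.16 − 4.1568 = 0.0032. [A⁻]/[HA] = 10^(0.0032) = 1.01

[A⁻]/[HA] = 1.01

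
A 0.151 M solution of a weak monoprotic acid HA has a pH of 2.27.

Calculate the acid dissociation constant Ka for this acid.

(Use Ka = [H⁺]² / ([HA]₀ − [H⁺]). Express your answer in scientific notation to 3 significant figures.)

[H⁺] = 10^(−pH) = 10^(−2.27) = 5.370e-03 M. For HA ⇌ H⁺ + A⁻, Ka = [H⁺][A⁻]/[HA] = [H⁺]² / ([HA]₀ − [H⁺]) = (5.370e-03)² / (0.151 − 5.370e-03) = 1.98e-04.

K_a = 1.98e-04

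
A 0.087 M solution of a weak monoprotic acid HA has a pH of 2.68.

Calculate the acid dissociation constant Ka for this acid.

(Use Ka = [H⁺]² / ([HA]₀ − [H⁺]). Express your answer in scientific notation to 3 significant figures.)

[H⁺] = 10^(−pH) = 10^(−2.68) = 2.089e-03 M. For HA ⇌ H⁺ + A⁻, Ka = [H⁺][A⁻]/[HA] = [H⁺]² / ([HA]₀ − [H⁺]) = (2.089e-03)² / (0.087 − 2.089e-03) = 5.14e-05.

K_a = 5.14e-05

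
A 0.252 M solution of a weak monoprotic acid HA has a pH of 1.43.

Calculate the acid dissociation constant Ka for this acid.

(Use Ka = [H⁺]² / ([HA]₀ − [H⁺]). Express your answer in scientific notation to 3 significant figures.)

[H⁺] = 10^(−pH) = 10^(−1.43) = 3.715e-02 M. For HA ⇌ H⁺ + A⁻, Ka = [H⁺][A⁻]/[HA] = [H⁺]² / ([HA]₀ − [H⁺]) = (3.715e-02)² / (0.252 − 3.715e-02) = 6.42e-03.

K_a = 6.42e-03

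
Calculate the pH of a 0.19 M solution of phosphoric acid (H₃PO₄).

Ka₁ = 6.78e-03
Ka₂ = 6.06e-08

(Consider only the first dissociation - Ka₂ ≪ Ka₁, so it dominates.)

First dissociation dominates. From Ka₁ = [H⁺][HA⁻]/[H₂A], x² + Ka₁·x − Ka₁·C = 0 with C = 0.19 M and Ka₁ = 6.78e-03. Solving: [H⁺] = (−Ka₁ + √(Ka₁² + 4·Ka₁·C)) / 2 = 3.2661e-02 M. pH = -log(3.2661e-02) = 1.49.

pH = 1.49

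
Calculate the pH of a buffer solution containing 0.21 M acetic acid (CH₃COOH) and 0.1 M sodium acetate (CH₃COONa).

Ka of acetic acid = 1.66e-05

pKa = -log(1.66e-05) = 4.78. pH = pKa + log([A⁻]/[HA]) = 4.78 + log(0.1/0.21)

pH = 4.46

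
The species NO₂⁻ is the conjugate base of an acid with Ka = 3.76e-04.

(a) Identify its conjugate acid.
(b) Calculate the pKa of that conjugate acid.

(a) The conjugate acid is formed by adding one H⁺ to NO₂⁻, giving HNO₂. (b) pKa = -log(Ka) = -log(3.76e-04) = 3.42.

Conjugate acid: HNO₂; pK_a = 3.42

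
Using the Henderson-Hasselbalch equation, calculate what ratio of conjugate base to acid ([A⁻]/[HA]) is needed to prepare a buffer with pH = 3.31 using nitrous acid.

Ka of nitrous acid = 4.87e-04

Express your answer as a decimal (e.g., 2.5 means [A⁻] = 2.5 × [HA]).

pKa = -log(4.87e-04) = 3.3125. pH = pKa + log([A⁻]/[HA]), so log([A⁻]/[HA]) = pH − pKa = 3.31 − 3.3125 = -0.0025. [A⁻]/[HA] = 10^(-0.0025) = 0.994

[A⁻]/[HA] = 0.994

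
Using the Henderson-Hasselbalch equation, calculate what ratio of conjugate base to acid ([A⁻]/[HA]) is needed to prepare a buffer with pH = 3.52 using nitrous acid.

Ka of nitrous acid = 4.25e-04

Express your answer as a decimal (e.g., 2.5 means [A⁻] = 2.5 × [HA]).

pKa = -log(4.25e-04) = 3.3716. pH = pKa + log([A⁻]/[HA]), so log([A⁻]/[HA]) = pH − pKa = 3.52 − 3.3716 = 0.1484. [A⁻]/[HA] = 10^(0.1484) = 1.41

[A⁻]/[HA] = 1.41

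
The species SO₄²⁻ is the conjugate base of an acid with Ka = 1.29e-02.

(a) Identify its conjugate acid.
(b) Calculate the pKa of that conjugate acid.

(a) The conjugate acid is formed by adding one H⁺ to SO₄²⁻, giving HSO₄⁻. (b) pKa = -log(Ka) = -log(1.29e-02) = 1.89.

Conjugate acid: HSO₄⁻; pK_a = 1.89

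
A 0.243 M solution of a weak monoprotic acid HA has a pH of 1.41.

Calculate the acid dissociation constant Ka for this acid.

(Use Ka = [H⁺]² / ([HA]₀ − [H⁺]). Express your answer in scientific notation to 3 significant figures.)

[H⁺] = 10^(−pH) = 10^(−1.41) = 3.890e-02 M. For HA ⇌ H⁺ + A⁻, Ka = [H⁺][A⁻]/[HA] = [H⁺]² / ([HA]₀ − [H⁺]) = (3.890e-02)² / (0.243 − 3.890e-02) = 7.42e-03.

K_a = 7.42e-03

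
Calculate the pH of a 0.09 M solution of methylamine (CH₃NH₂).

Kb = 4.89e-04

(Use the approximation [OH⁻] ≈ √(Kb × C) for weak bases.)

[OH⁻] = √(Kb × C) = √(4.89e-04 × 0.09) = 6.6340e-03. pOH = 2.18, pH = 14 - pOH

pH = 11.82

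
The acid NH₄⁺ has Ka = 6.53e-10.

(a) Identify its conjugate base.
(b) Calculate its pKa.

(a) The conjugate base is formed by removing one H⁺ from NH₄⁺, giving NH₃. (b) pKa = -log(Ka) = -log(6.53e-10) = 9.19.

Conjugate base: NH₃; pK_a = 9.19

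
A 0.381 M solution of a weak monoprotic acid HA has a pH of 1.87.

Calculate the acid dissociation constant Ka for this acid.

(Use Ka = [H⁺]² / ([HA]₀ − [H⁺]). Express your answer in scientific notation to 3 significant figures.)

[H⁺] = 10^(−pH) = 10^(−1.87) = 1.349e-02 M. For HA ⇌ H⁺ + A⁻, Ka = [H⁺][A⁻]/[HA] = [H⁺]² / ([HA]₀ − [H⁺]) = (1.349e-02)² / (0.381 − 1.349e-02) = 4.95e-04.

K_a = 4.95e-04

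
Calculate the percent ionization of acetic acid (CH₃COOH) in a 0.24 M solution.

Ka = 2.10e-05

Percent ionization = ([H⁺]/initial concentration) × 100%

Using Ka equilibrium: x² + Ka×x - Ka×C = 0. Solving: [H⁺] = 2.2345e-03. Percent = (2.2345e-03/0.24) × 100

Percent ionization = 0.931%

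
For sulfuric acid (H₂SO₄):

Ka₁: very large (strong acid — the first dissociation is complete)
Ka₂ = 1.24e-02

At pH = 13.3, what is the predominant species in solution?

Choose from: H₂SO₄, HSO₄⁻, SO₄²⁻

The first dissociation is complete, so H₂SO₄ itself is never the predominant species in water; pKa₂ = -log(1.24e-02) = 1.91. For a polyprotic acid the predominant species crosses at each pKa: below pKa_n the protonated form dominates, above it the deprotonated form does. At pH = 13.3, the predominant species is SO₄²⁻.

SO₄²⁻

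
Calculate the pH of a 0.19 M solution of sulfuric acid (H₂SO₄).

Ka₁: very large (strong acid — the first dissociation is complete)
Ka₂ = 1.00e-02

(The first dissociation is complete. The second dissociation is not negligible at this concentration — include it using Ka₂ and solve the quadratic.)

First dissociation is complete: [H⁺]₀ = [HSO₄⁻]₀ = C = 0.19 M. Second dissociation HSO₄⁻ ⇌ H⁺ + SO₄²⁻: let x = [SO₄²⁻]. Ka₂ = (C + x)·x / (C − x) = 1.00e-02 → x² + (C + Ka₂)·x − Ka₂·C = 0 → x² + 0.20000·x − 1.900e-03 = 0. x = (−0.20000 + √(0.20000² + 4 × 1.900e-03)) / 2 = 9.0871e-03 M. [H⁺] = C + x = 0.19 + 9.0871e-03 = 1.9909e-01 M. pH = -log(1.9909e-01) = 0.70.

pH = 0.70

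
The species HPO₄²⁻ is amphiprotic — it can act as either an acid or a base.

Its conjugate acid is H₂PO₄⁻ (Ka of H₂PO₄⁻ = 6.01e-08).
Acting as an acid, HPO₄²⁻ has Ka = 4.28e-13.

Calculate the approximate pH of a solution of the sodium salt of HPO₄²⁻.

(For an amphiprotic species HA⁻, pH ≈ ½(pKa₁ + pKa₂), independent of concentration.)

pKa₁ = -log(6.01e-08) = 7.22; pKa₂ = -log(4.28e-13) = 12.37. For an amphiprotic species, pH ≈ ½(pKa₁ + pKa₂) = ½(7.22 + 12.37) = 9.79.

pH = 9.79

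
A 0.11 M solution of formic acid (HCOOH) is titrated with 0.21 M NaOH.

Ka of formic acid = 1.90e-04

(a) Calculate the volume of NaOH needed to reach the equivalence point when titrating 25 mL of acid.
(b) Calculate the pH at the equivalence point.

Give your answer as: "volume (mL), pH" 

moles acid = 0.11 × 25/1000 = 0.00275 mol; V_base = moles/0.21 × 1000 = 13.1 mL. At equivalence only the conjugate base is present: [A⁻] = 0.00275/0.038 = 7.2188e-02 M. Kb = Kw/Ka = 5.26e-11; [OH⁻] = √(Kb × [A⁻]) = 1.9492e-06; pOH = 5.71; pH = 14 - pOH = 8.29.

V = 13.1 mL, pH = 8.29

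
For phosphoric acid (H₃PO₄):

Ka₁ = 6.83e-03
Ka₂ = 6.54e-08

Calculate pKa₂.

pKa₂ = -log(Ka₂) = -log(6.54e-08) = 7.18.

pK_{a2} = 7.18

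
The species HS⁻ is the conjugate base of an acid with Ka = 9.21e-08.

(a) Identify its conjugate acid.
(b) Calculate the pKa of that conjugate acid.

(a) The conjugate acid is formed by adding one H⁺ to HS⁻, giving H₂S. (b) pKa = -log(Ka) = -log(9.21e-08) = 7.04.

Conjugate acid: H₂S; pK_a = 7.04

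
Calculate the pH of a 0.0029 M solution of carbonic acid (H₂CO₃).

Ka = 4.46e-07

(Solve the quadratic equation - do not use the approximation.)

x² + Ka×x - Ka×C = 0. Using quadratic formula: [H⁺] = 3.5742e-05

pH = 4.45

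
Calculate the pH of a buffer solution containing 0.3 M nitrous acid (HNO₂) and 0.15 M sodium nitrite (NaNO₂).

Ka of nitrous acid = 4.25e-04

pKa = -log(4.25e-04) = 3.37. pH = pKa + log([A⁻]/[HA]) = 3.37 + log(0.15/0.3)

pH = 3.07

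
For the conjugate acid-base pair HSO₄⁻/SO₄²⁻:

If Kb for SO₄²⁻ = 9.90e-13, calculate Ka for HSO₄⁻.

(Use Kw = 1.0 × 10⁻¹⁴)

For a conjugate pair Ka × Kb = Kw, so Ka = Kw/Kb = 1.0 × 10⁻¹⁴ / 9.90e-13 = 1.01e-02.

K_a = 1.01e-02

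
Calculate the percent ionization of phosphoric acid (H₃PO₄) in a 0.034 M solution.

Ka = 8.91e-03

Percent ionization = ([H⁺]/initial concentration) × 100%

Using Ka equilibrium: x² + Ka×x - Ka×C = 0. Solving: [H⁺] = 1.3511e-02. Percent = (1.3511e-02/0.034) × 100

Percent ionization = 39.7%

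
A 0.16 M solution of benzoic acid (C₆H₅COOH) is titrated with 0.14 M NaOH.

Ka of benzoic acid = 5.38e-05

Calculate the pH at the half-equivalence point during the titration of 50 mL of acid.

At half-equivalence [HA] = [A⁻], so Henderson-Hasselbalch gives pH = pKa = -log(5.38e-05) = 4.27.

pH = pKa = 4.27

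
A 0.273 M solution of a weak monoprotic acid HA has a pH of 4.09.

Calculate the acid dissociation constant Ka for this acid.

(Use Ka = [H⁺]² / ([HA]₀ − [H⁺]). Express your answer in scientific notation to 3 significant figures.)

[H⁺] = 10^(−pH) = 10^(−4.09) = 8.128e-05 M. For HA ⇌ H⁺ + A⁻, Ka = [H⁺][A⁻]/[HA] = [H⁺]² / ([HA]₀ − [H⁺]) = (8.128e-05)² / (0.273 − 8.128e-05) = 2.42e-08.

K_a = 2.42e-08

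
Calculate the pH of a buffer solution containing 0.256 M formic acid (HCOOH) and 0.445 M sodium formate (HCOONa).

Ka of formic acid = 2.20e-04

pKa = -log(2.20e-04) = 3.66. pH = pKa + log([A⁻]/[HA]) = 3.66 + log(0.445/0.256)

pH = 3.90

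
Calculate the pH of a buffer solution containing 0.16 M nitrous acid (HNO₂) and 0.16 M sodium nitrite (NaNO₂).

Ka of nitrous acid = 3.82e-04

pKa = -log(3.82e-04) = 3.42. pH = pKa + log([A⁻]/[HA]) = 3.42 + log(0.16/0.16)

pH = 3.42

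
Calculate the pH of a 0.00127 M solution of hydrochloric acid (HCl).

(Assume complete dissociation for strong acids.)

[H⁺] = 0.00127 M for strong acid. pH = -log[H⁺] = -log(0.00127)

pH = 2.90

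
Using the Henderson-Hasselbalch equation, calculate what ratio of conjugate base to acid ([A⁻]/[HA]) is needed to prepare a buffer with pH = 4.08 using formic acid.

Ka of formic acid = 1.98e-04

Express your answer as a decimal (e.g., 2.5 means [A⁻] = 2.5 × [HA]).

pKa = -log(1.98e-04) = 3.7033. pH = pKa + log([A⁻]/[HA]), so log([A⁻]/[HA]) = pH − pKa = 4.08 − 3.7033 = 0.3767. [A⁻]/[HA] = 10^(0.3767) = 2.38

[A⁻]/[HA] = 2.38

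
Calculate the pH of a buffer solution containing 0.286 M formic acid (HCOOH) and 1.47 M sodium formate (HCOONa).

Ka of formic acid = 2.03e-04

pKa = -log(2.03e-04) = 3.69. pH = pKa + log([A⁻]/[HA]) = 3.69 + log(1.47/0.286)

pH = 4.40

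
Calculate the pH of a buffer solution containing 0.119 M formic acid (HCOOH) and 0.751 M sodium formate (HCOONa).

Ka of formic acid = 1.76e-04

pKa = -log(1.76e-04) = 3.75. pH = pKa + log([A⁻]/[HA]) = 3.75 + log(0.751/0.119)

pH = 4.55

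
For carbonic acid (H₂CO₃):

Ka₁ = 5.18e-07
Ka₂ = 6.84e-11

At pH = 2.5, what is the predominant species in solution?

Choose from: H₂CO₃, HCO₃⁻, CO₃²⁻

pKa₁ = 6.29, pKa₂ = 10.16. For a polyprotic acid the predominant species crosses at each pKa: below pKa_n the protonated form dominates, above it the deprotonated form does. At pH = 2.5, the predominant species is H₂CO₃.

H₂CO₃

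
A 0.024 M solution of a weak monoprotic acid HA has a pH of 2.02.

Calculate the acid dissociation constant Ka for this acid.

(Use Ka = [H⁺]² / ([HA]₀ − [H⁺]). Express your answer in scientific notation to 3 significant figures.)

[H⁺] = 10^(−pH) = 10^(−2.02) = 9.550e-03 M. For HA ⇌ H⁺ + A⁻, Ka = [H⁺][A⁻]/[HA] = [H⁺]² / ([HA]₀ − [H⁺]) = (9.550e-03)² / (0.024 − 9.550e-03) = 6.31e-03.

K_a = 6.31e-03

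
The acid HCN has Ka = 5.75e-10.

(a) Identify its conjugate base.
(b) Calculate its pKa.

(a) The conjugate base is formed by removing one H⁺ from HCN, giving CN⁻. (b) pKa = -log(Ka) = -log(5.75e-10) = 9.24.

Conjugate base: CN⁻; pK_a = 9.24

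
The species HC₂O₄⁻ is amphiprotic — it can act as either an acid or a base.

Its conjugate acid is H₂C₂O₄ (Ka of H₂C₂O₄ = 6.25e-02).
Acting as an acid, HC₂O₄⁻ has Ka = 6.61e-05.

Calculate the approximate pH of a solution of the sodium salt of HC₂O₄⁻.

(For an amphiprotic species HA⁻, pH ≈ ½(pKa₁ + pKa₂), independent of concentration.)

pKa₁ = -log(6.25e-02) = 1.20; pKa₂ = -log(6.61e-05) = 4.18. For an amphiprotic species, pH ≈ ½(pKa₁ + pKa₂) = ½(1.20 + 4.18) = 2.69.

pH = 2.69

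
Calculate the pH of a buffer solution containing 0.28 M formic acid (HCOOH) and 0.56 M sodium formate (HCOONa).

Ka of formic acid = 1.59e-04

pKa = -log(1.59e-04) = 3.80. pH = pKa + log([A⁻]/[HA]) = 3.80 + log(0.56/0.28)

pH = 4.10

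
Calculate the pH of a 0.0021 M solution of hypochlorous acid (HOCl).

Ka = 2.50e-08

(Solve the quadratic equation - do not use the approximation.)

x² + Ka×x - Ka×C = 0. Using quadratic formula: [H⁺] = 7.2332e-06

pH = 5.14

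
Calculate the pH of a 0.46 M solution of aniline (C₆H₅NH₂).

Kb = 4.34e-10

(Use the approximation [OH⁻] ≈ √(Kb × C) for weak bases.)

[OH⁻] = √(Kb × C) = √(4.34e-10 × 0.46) = 1.4129e-05. pOH = 4.85, pH = 14 - pOH

pH = 9.15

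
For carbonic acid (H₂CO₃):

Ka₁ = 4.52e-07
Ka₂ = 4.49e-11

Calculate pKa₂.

pKa₂ = -log(Ka₂) = -log(4.49e-11) = 10.35.

pK_{a2} = 10.35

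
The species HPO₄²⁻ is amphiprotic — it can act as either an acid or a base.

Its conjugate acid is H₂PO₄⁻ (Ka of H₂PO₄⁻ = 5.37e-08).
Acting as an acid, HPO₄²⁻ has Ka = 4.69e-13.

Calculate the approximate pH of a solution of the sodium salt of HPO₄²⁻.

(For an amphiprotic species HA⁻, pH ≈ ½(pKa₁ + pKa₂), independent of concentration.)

pKa₁ = -log(5.37e-08) = 7.27; pKa₂ = -log(4.69e-13) = 12.33. For an amphiprotic species, pH ≈ ½(pKa₁ + pKa₂) = ½(7.27 + 12.33) = 9.80.

pH = 9.80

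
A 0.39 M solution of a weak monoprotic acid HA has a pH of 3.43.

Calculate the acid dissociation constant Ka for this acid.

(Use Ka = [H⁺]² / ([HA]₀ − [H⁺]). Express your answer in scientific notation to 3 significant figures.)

[H⁺] = 10^(−pH) = 10^(−3.43) = 3.715e-04 M. For HA ⇌ H⁺ + A⁻, Ka = [H⁺][A⁻]/[HA] = [H⁺]² / ([HA]₀ − [H⁺]) = (3.715e-04)² / (0.39 − 3.715e-04) = 3.54e-07.

K_a = 3.54e-07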